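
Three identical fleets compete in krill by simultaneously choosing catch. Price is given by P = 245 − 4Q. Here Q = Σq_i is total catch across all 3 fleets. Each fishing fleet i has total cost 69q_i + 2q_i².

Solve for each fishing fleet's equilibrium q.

A representative fishing fleet's profit is π_i = q_i(245 − 4Q) − 69q_i − 2q_i², with Q = q_i + Σ_{j≠i} q_j.
First-order condition: 176 − 12q_i − 4Σ_{j≠i} q_j = 0.
Imposing symmetry (q_j = q for all j) turns Σ_{j≠i} q_j into 2q, so 176 = 20q and q = 8.8.

8.8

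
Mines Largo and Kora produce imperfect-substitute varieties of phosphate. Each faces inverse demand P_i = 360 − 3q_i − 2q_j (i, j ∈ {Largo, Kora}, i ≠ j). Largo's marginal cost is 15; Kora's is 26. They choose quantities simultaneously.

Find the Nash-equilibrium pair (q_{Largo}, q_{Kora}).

43.8125, 41.0625

Mine Largo's profit: π = q_{Largo}(360 − 3q_{Largo} − 2q_{Kora}) − 15q_{Largo}.
∂π/∂q_{Largo} = 345 − 6q_{Largo} − 2q_{Kora} = 0 ⇒ q_{Largo} = 57.5 − (1/3)q_{Kora}.
Similarly q_{Kora} = 167/3 − (1/3)q_{Largo}.
Substituting the second reaction function into the first: q_{Largo} = 57.5 − (1/3)(167/3 − (1/3)q_{Largo}), which gives (8/9)q_{Largo} = 701/18 ⇒ q_{Largo} = 43.8125.
Then q_{Kora} = 167/3 − (1/3)·43.8125 = 41.0625.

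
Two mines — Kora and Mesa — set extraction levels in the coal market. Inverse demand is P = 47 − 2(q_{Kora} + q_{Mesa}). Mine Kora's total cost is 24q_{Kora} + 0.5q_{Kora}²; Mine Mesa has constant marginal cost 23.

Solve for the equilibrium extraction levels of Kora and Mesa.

2.75, 4.625

Mine Kora's profit: π = q_{Kora}(47 − 2(q_{Kora} + q_{Mesa})) − 24q_{Kora} − 0.5q_{Kora}².
∂π/∂q_{Kora} = 23 − 5q_{Kora} − 2q_{Mesa} = 0, so q_{Kora} = 4.6 − 0.4q_{Mesa}.
For Mesa: ∂π/∂q_{Mesa} = 24 − 4q_{Mesa} − 2q_{Kora} = 0 ⇒ q_{Mesa} = 6 − 0.5q_{Kora}.
Substituting the second reaction function into the first: q_{Kora} = 4.6 − 0.4(6 − 0.5q_{Kora}), which gives 0.8q_{Kora} = 2.2 ⇒ q_{Kora} = 2.75.
Then q_{Mesa} = 6 − 0.5·2.75 = 4.625.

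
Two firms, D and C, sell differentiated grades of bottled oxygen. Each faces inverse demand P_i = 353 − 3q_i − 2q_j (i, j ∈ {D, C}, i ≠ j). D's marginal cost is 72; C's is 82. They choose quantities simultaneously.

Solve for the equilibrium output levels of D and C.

35.75, 33.25

Firm D's profit: π = q_D(353 − 3q_D − 2q_C) − 72q_D.
∂π/∂q_D = 281 − 6q_D − 2q_C = 0 ⇒ q_D = 281/6 − (1/3)q_C.
Similarly q_C = 271/6 − (1/3)q_D.
Plugging q_C into D's best response: q_D = 281/6 − (1/3)(271/6 − (1/3)q_D) ⇒ (8/9)q_D = 286/9, so q_D = 35.75.
Then q_C = 271/6 − (1/3)·35.75 = 33.25.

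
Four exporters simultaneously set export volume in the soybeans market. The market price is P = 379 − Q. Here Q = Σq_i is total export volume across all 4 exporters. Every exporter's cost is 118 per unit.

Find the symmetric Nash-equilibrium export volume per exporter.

A representative exporter's profit is π_i = q_i(379 − Q) − 118q_i, with Q = q_i + Σ_{j≠i} q_j.
First-order condition: 261 − 2q_i − Σ_{j≠i} q_j = 0.
In a symmetric equilibrium every exporter chooses the same q, so Σ_{j≠i} q_j = 3q. The condition becomes 261 − 5q = 0, giving q = 261/5 = 52.2.

52.2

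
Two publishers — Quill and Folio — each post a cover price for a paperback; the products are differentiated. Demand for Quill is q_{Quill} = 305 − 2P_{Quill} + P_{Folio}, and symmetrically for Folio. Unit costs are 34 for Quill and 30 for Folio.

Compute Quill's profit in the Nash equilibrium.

16128.08

Quill's profit: π = (P_{Quill} − 34)(305 − 2P_{Quill} + P_{Folio}).
∂π/∂P_{Quill} = 373 − 4P_{Quill} + P_{Folio} = 0 ⇒ P_{Quill} = 93.25 + 0.25P_{Folio}.
Similarly P_{Folio} = 91.25 + 0.25P_{Quill}.
Solving the two reaction functions simultaneously: (1 − (0.25)(0.25))P_{Quill} = 93.25 + 0.25·91.25, so 0.9375P_{Quill} = 116.0625 and P_{Quill} = 123.8.
Then P_{Folio} = 91.25 + 0.25·123.8 = 122.2.
q_{Quill} = 305 − 2·123.8 + 122.2 = 179.6.
Profit = (123.8 − 34)·179.6 = 16128.08.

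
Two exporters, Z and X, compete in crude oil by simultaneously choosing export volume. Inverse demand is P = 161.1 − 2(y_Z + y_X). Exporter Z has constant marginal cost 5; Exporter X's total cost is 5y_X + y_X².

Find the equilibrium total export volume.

Exporter Z's profit: π = y_Z(161.1 − 2(y_Z + y_X)) − 5y_Z.
∂π/∂y_Z = 156.1 − 4y_Z − 2y_X = 0, so y_Z = 39.025 − 0.5y_X.
For X: ∂π/∂y_X = 156.1 − 6y_X − 2y_Z = 0 ⇒ y_X = 1561/60 − (1/3)y_Z.
Solving the two reaction functions simultaneously: (1 − (−0.5)(−1/3))y_Z = 39.025 − 0.5·(1561/60), so (5/6)y_Z = 1561/60 and y_Z = 31.22.
Then y_X = 1561/60 − (1/3)·31.22 = 15.61.
Total export volume: 31.22 + 15.61 = 46.83.

46.83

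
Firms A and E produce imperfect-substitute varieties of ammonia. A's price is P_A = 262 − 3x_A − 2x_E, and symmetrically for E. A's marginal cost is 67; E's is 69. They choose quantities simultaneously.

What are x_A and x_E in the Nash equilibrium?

Firm A's profit: π = x_A(262 − 3x_A − 2x_E) − 67x_A.
∂π/∂x_A = 195 − 6x_A − 2x_E = 0 ⇒ x_A = 32.5 − (1/3)x_E.
Similarly x_E = 193/6 − (1/3)x_A.
Substituting the second reaction function into the first: x_A = 32.5 − (1/3)(193/6 − (1/3)x_A), which gives (8/9)x_A = 196/9 ⇒ x_A = 24.5.
Then x_E = 193/6 − (1/3)·24.5 = 24.

24.5, 24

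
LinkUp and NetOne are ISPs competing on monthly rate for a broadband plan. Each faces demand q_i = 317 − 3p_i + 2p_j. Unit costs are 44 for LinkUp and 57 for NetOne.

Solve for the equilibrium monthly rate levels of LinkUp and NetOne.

LinkUp's profit: π = (p_{LinkUp} − 44)(317 − 3p_{LinkUp} + 2p_{NetOne}).
∂π/∂p_{LinkUp} = 449 − 6p_{LinkUp} + 2p_{NetOne} = 0 ⇒ p_{LinkUp} = 449/6 + (1/3)p_{NetOne}.
Similarly p_{NetOne} = 244/3 + (1/3)p_{LinkUp}.
Plugging p_{NetOne} into LinkUp's best response: p_{LinkUp} = 449/6 + (1/3)(244/3 + (1/3)p_{LinkUp}) ⇒ (8/9)p_{LinkUp} = 1835/18, so p_{LinkUp} = 114.6875.
Then p_{NetOne} = 244/3 + (1/3)·114.6875 = 119.5625.

114.6875, 119.5625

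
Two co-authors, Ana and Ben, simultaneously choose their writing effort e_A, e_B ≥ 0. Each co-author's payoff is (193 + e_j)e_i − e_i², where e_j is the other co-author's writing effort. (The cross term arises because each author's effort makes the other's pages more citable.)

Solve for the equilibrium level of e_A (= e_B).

Ana's payoff is (193 + e_B)e_A − e_A².
∂π/∂e_A = 193 + e_B − 2e_A = 0, so e_A = 96.5 + 0.5e_B.
Setting e_A = e_B in the reaction function: e_A = 96.5 + 0.5e_A, so e_A = 96.5 / 0.5 = 193.

193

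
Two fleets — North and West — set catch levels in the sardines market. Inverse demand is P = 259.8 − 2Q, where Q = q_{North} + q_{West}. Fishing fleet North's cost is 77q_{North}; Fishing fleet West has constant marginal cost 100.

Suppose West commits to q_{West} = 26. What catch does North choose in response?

32.7

Fishing fleet North's profit: π = q_{North}(259.8 − 2(q_{North} + q_{West})) − 77q_{North}.
∂π/∂q_{North} = 182.8 − 4q_{North} − 2q_{West} = 0, so q_{North} = 45.7 − 0.5q_{West}.
At q_{West} = 26: q_{North} = 45.7 − 0.5·26 = 32.7.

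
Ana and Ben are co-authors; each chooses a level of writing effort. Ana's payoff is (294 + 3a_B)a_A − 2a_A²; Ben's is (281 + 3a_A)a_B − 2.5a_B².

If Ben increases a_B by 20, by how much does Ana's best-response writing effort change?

15

Expanding Ana's payoff: 294a_A + 3a_Ba_A − 2a_A².
∂π/∂a_A = 294 + 3a_B − 4a_A = 0, so a_A = 73.5 + 0.75a_B.
The reaction-function slope is 0.75, so a 20-unit rise in a_B moves a_A by 0.75 × 20 = 15. Ana's best response rises — the actions are strategic complements.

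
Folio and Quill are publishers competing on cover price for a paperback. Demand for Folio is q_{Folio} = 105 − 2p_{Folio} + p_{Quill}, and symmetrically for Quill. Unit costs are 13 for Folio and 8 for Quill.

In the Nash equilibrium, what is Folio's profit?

1800

Folio's profit: π = (p_{Folio} − 13)(105 − 2p_{Folio} + p_{Quill}).
∂π/∂p_{Folio} = 131 − 4p_{Folio} + p_{Quill} = 0 ⇒ p_{Folio} = 32.75 + 0.25p_{Quill}.
Similarly p_{Quill} = 30.25 + 0.25p_{Folio}.
Plugging p_{Quill} into Folio's best response: p_{Folio} = 32.75 + 0.25(30.25 + 0.25p_{Folio}) ⇒ 0.9375p_{Folio} = 40.3125, so p_{Folio} = 43.
Then p_{Quill} = 30.25 + 0.25·43 = 41.
q_{Folio} = 105 − 2·43 + 41 = 60.
Profit = (43 − 13)·60 = 1800.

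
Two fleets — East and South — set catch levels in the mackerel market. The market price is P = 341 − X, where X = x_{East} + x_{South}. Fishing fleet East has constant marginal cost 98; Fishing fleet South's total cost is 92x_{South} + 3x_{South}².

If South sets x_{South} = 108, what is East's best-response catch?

Fishing fleet East's profit: π = x_{East}(341 − (x_{East} + x_{South})) − 98x_{East}.
∂π/∂x_{East} = 243 − 2x_{East} − x_{South} = 0, so x_{East} = 121.5 − 0.5x_{South}.
At x_{South} = 108: x_{East} = 121.5 − 0.5·108 = 67.5.

67.5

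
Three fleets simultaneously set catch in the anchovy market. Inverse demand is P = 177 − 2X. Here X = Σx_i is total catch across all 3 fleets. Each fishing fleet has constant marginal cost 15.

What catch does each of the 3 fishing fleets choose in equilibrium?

A representative fishing fleet's profit is π_i = x_i(177 − 2X) − 15x_i, with X = x_i + Σ_{j≠i} x_j.
First-order condition: 162 − 4x_i − 2Σ_{j≠i} x_j = 0.
In a symmetric equilibrium every fishing fleet chooses the same x, so Σ_{j≠i} x_j = 2x. The condition becomes 162 − 8x = 0, giving x = 162/8 = 20.25.

20.25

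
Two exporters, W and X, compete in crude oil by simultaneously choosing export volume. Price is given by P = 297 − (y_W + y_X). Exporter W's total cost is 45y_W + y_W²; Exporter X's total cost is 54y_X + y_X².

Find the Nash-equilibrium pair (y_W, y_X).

Exporter W's profit: π = y_W(297 − (y_W + y_X)) − 45y_W − y_W².
∂π/∂y_W = 252 − 4y_W − y_X = 0, so y_W = 63 − 0.25y_X.
By the same steps for X: y_X = 60.75 − 0.25y_W.
Solving the two reaction functions simultaneously: (1 − (−0.25)(−0.25))y_W = 63 − 0.25·60.75, so 0.9375y_W = 47.8125 and y_W = 51.
Then y_X = 60.75 − 0.25·51 = 48.

51, 48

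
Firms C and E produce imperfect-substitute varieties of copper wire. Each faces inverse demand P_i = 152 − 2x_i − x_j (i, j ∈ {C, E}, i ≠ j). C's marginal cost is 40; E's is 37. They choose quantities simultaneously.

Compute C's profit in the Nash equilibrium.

985.68

Firm C's profit: π = x_C(152 − 2x_C − x_E) − 40x_C.
∂π/∂x_C = 112 − 4x_C − x_E = 0 ⇒ x_C = 28 − 0.25x_E.
Similarly x_E = 28.75 − 0.25x_C.
Plugging x_E into C's best response: x_C = 28 − 0.25(28.75 − 0.25x_C) ⇒ 0.9375x_C = 20.8125, so x_C = 22.2.
Then x_E = 28.75 − 0.25·22.2 = 23.2.
P_C = 152 − 2·22.2 − 23.2 = 84.4.
Profit = (84.4 − 40)·22.2 = 985.68.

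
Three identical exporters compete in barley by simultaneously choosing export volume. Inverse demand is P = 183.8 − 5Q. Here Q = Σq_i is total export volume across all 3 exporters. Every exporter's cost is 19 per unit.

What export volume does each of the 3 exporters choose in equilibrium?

A representative exporter's profit is π_i = q_i(183.8 − 5Q) − 19q_i, with Q = q_i + Σ_{j≠i} q_j.
First-order condition: 164.8 − 10q_i − 5Σ_{j≠i} q_j = 0.
Imposing symmetry (q_j = q for all j) turns Σ_{j≠i} q_j into 2q, so 164.8 = 20q and q = 8.24.

8.24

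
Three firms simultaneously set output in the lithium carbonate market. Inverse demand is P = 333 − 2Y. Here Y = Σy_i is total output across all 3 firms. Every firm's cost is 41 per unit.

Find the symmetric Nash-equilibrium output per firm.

36.5

A representative firm's profit is π_i = y_i(333 − 2Y) − 41y_i, with Y = y_i + Σ_{j≠i} y_j.
First-order condition: 292 − 4y_i − 2Σ_{j≠i} y_j = 0.
In a symmetric equilibrium every firm chooses the same y, so Σ_{j≠i} y_j = 2y. The condition becomes 292 − 8y = 0, giving y = 292/8 = 36.5.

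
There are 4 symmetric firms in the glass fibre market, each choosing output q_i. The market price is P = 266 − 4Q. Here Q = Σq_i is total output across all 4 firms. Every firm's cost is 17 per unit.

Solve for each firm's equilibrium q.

12.45

A representative firm's profit is π_i = q_i(266 − 4Q) − 17q_i, with Q = q_i + Σ_{j≠i} q_j.
First-order condition: 249 − 8q_i − 4Σ_{j≠i} q_j = 0.
Imposing symmetry (q_j = q for all j) turns Σ_{j≠i} q_j into 3q, so 249 = 20q and q = 12.45.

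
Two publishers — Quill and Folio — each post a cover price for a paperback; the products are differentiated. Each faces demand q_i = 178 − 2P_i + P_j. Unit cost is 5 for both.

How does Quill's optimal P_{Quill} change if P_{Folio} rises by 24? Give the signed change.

6

Quill's profit: π = (P_{Quill} − 5)(178 − 2P_{Quill} + P_{Folio}).
∂π/∂P_{Quill} = 188 − 4P_{Quill} + P_{Folio} = 0 ⇒ P_{Quill} = 47 + 0.25P_{Folio}.
The reaction-function slope is 0.25, so a 24-unit rise in P_{Folio} moves P_{Quill} by 0.25 × 24 = 6. Quill's best response rises — the actions are strategic complements.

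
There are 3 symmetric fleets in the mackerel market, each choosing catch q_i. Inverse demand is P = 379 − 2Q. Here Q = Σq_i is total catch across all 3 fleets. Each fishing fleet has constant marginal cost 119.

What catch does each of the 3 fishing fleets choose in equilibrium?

A representative fishing fleet's profit is π_i = q_i(379 − 2Q) − 119q_i, with Q = q_i + Σ_{j≠i} q_j.
First-order condition: 260 − 4q_i − 2Σ_{j≠i} q_j = 0.
In a symmetric equilibrium every fishing fleet chooses the same q, so Σ_{j≠i} q_j = 2q. The condition becomes 260 − 8q = 0, giving q = 260/8 = 32.5.

32.5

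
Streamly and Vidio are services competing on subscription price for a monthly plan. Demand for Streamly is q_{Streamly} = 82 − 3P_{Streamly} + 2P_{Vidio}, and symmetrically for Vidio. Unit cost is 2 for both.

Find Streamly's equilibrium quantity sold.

Streamly's profit: π = (P_{Streamly} − 2)(82 − 3P_{Streamly} + 2P_{Vidio}).
∂π/∂P_{Streamly} = 88 − 6P_{Streamly} + 2P_{Vidio} = 0 ⇒ P_{Streamly} = 44/3 + (1/3)P_{Vidio}.
By symmetry P_{Vidio} = P_{Streamly}; substituting into the reaction function, (2/3)P_{Streamly} = 44/3 and P_{Streamly} = 22.
q_{Streamly} = 82 − 3·22 + 2·22 = 60.

60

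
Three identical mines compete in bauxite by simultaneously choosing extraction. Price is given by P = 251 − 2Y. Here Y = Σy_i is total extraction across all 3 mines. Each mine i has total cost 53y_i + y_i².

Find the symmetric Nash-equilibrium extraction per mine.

A representative mine's profit is π_i = y_i(251 − 2Y) − 53y_i − y_i², with Y = y_i + Σ_{j≠i} y_j.
First-order condition: 198 − 6y_i − 2Σ_{j≠i} y_j = 0.
With identical mines, set every y_j = y: then 198 − 6y − 4y = 0, i.e. y = 198/10 = 19.8.

19.8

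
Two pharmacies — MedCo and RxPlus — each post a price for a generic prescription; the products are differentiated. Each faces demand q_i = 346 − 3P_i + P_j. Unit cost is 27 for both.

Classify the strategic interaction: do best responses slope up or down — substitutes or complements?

strategic complements

MedCo's profit: π = (P_{MedCo} − 27)(346 − 3P_{MedCo} + P_{RxPlus}).
∂π/∂P_{MedCo} = 427 − 6P_{MedCo} + P_{RxPlus} = 0 ⇒ P_{MedCo} = 427/6 + (1/6)P_{RxPlus}.
The best-response slope dP_{MedCo}/dP_{RxPlus} = 1/6 > 0: the reaction function is upward-sloping, so the choices are strategic complements.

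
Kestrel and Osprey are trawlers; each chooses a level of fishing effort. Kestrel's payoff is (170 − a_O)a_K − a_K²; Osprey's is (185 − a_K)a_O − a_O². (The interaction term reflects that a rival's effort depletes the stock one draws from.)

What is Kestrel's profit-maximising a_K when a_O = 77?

Expanding Kestrel's payoff: 170a_K − a_Oa_K − a_K².
∂π/∂a_K = 170 − a_O − 2a_K = 0, so a_K = 85 − 0.5a_O.
At a_O = 77: a_K = 85 − 0.5·77 = 46.5.

46.5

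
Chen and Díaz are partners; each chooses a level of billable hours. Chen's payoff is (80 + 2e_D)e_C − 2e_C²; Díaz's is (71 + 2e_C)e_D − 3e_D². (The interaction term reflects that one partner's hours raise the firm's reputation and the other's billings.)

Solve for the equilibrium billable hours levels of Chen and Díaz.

Expanding Chen's payoff: 80e_C + 2e_De_C − 2e_C².
∂π/∂e_C = 80 + 2e_D − 4e_C = 0, so e_C = 20 + 0.5e_D.
Likewise for Díaz: e_D = 71/6 + (1/3)e_C.
Substituting the second reaction function into the first: e_C = 20 + 0.5(71/6 + (1/3)e_C), which gives (5/6)e_C = 311/12 ⇒ e_C = 31.1.
Then e_D = 71/6 + (1/3)·31.1 = 22.2.

31.1, 22.2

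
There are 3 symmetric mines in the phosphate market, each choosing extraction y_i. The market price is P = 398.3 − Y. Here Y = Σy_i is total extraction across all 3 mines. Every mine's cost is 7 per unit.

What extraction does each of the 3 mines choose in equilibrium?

A representative mine's profit is π_i = y_i(398.3 − Y) − 7y_i, with Y = y_i + Σ_{j≠i} y_j.
First-order condition: 391.3 − 2y_i − Σ_{j≠i} y_j = 0.
Imposing symmetry (y_j = y for all j) turns Σ_{j≠i} y_j into 2y, so 391.3 = 4y and y = 97.825.

97.825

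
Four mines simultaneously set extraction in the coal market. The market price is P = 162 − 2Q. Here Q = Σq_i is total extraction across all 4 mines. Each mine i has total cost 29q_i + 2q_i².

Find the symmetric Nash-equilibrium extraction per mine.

A representative mine's profit is π_i = q_i(162 − 2Q) − 29q_i − 2q_i², with Q = q_i + Σ_{j≠i} q_j.
First-order condition: 133 − 8q_i − 2Σ_{j≠i} q_j = 0.
In a symmetric equilibrium every mine chooses the same q, so Σ_{j≠i} q_j = 3q. The condition becomes 133 − 14q = 0, giving q = 133/14 = 9.5.

9.5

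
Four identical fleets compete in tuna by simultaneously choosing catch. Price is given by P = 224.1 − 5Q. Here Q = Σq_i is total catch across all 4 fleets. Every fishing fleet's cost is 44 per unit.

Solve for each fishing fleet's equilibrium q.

A representative fishing fleet's profit is π_i = q_i(224.1 − 5Q) − 44q_i, with Q = q_i + Σ_{j≠i} q_j.
First-order condition: 180.1 − 10q_i − 5Σ_{j≠i} q_j = 0.
In a symmetric equilibrium every fishing fleet chooses the same q, so Σ_{j≠i} q_j = 3q. The condition becomes 180.1 − 25q = 0, giving q = 180.1/25 = 7.204.

7.204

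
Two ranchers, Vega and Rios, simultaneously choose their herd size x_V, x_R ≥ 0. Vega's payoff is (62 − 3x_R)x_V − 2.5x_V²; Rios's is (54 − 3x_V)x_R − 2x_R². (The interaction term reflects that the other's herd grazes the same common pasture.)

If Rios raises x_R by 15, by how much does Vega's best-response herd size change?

-9

Expanding Vega's payoff: 62x_V − 3x_Rx_V − 2.5x_V².
∂π/∂x_V = 62 − 3x_R − 5x_V = 0, so x_V = 12.4 − 0.6x_R.
The reaction-function slope is −0.6, so a 15-unit rise in x_R moves x_V by −0.6 × 15 = −9. Vega's best response falls — the actions are strategic substitutes.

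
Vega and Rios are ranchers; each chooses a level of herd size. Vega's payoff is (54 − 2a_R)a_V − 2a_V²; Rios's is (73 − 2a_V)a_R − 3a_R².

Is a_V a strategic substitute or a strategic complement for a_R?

Expanding Vega's payoff: 54a_V − 2a_Ra_V − 2a_V².
∂π/∂a_V = 54 − 2a_R − 4a_V = 0, so a_V = 13.5 − 0.5a_R.
The best-response slope da_V/da_R = −0.5 < 0: the reaction function is downward-sloping, so the choices are strategic substitutes.

strategic substitutes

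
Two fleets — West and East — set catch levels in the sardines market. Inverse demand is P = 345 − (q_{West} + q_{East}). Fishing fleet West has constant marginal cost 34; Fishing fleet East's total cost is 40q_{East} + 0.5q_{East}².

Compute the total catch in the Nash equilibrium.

185.4

Fishing fleet West's profit: π = q_{West}(345 − (q_{West} + q_{East})) − 34q_{West}.
∂π/∂q_{West} = 311 − 2q_{West} − q_{East} = 0, so q_{West} = 155.5 − 0.5q_{East}.
For East: ∂π/∂q_{East} = 305 − 3q_{East} − q_{West} = 0 ⇒ q_{East} = 305/3 − (1/3)q_{West}.
Substituting the second reaction function into the first: q_{West} = 155.5 − 0.5(305/3 − (1/3)q_{West}), which gives (5/6)q_{West} = 314/3 ⇒ q_{West} = 125.6.
Then q_{East} = 305/3 − (1/3)·125.6 = 59.8.
Total catch: 125.6 + 59.8 = 185.4.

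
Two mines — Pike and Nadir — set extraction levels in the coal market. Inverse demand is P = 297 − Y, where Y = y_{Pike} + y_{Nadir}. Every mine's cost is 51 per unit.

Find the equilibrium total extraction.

Mine Pike's profit: π = y_{Pike}(297 − (y_{Pike} + y_{Nadir})) − 51y_{Pike}.
∂π/∂y_{Pike} = 246 − 2y_{Pike} − y_{Nadir} = 0, so y_{Pike} = 123 − 0.5y_{Nadir}.
By symmetry y_{Nadir} = y_{Pike}; substituting into the reaction function, 1.5y_{Pike} = 123 and y_{Pike} = 82.
Total extraction: 82 + 82 = 164.

164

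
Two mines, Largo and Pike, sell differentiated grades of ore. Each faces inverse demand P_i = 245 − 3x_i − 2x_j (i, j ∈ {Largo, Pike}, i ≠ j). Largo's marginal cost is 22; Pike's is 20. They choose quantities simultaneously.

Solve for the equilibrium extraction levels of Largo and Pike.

27.75, 28.25

Mine Largo's profit: π = x_{Largo}(245 − 3x_{Largo} − 2x_{Pike}) − 22x_{Largo}.
∂π/∂x_{Largo} = 223 − 6x_{Largo} − 2x_{Pike} = 0 ⇒ x_{Largo} = 223/6 − (1/3)x_{Pike}.
Similarly x_{Pike} = 37.5 − (1/3)x_{Largo}.
Solving the two reaction functions simultaneously: (1 − (−1/3)(−1/3))x_{Largo} = 223/6 − (1/3)·37.5, so (8/9)x_{Largo} = 74/3 and x_{Largo} = 27.75.
Then x_{Pike} = 37.5 − (1/3)·27.75 = 28.25.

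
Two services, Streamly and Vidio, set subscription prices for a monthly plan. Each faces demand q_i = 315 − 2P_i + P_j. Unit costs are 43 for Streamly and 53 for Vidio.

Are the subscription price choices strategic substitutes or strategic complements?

strategic complements

Streamly's profit: π = (P_{Streamly} − 43)(315 − 2P_{Streamly} + P_{Vidio}).
∂π/∂P_{Streamly} = 401 − 4P_{Streamly} + P_{Vidio} = 0 ⇒ P_{Streamly} = 100.25 + 0.25P_{Vidio}.
The best-response slope dP_{Streamly}/dP_{Vidio} = 0.25 > 0: the reaction function is upward-sloping, so the choices are strategic complements.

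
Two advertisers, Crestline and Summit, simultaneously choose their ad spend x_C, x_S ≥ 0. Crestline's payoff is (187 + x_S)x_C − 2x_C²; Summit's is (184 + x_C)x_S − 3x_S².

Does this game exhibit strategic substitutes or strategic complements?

strategic complements

Expanding Crestline's payoff: 187x_C + x_Sx_C − 2x_C².
∂π/∂x_C = 187 + x_S − 4x_C = 0, so x_C = 46.75 + 0.25x_S.
The best-response slope dx_C/dx_S = 0.25 > 0: the reaction function is upward-sloping, so the choices are strategic complements.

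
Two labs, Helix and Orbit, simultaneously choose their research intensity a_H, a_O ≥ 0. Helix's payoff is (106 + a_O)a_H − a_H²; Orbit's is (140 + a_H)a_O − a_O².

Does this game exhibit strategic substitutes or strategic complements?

Expanding Helix's payoff: 106a_H + a_Oa_H − a_H².
∂π/∂a_H = 106 + a_O − 2a_H = 0, so a_H = 53 + 0.5a_O.
The best-response slope da_H/da_O = 0.5 > 0: the reaction function is upward-sloping, so the choices are strategic complements.

strategic complements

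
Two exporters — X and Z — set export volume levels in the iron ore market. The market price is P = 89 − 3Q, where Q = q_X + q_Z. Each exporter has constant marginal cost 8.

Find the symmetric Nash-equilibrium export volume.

Exporter X's profit: π = q_X(89 − 3(q_X + q_Z)) − 8q_X.
∂π/∂q_X = 81 − 6q_X − 3q_Z = 0, so q_X = 13.5 − 0.5q_Z.
The game is symmetric, so in equilibrium q_Z = q_X: the reaction function gives 1.5q_X = 13.5, hence q_X = 9.

9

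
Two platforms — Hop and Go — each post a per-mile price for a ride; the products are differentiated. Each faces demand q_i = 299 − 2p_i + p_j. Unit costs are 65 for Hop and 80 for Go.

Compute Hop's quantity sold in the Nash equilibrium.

Hop's profit: π = (p_{Hop} − 65)(299 − 2p_{Hop} + p_{Go}).
∂π/∂p_{Hop} = 429 − 4p_{Hop} + p_{Go} = 0 ⇒ p_{Hop} = 107.25 + 0.25p_{Go}.
Similarly p_{Go} = 114.75 + 0.25p_{Hop}.
Plugging p_{Go} into Hop's best response: p_{Hop} = 107.25 + 0.25(114.75 + 0.25p_{Hop}) ⇒ 0.9375p_{Hop} = 135.9375, so p_{Hop} = 145.
Then p_{Go} = 114.75 + 0.25·145 = 151.
q_{Hop} = 299 − 2·145 + 151 = 160.

160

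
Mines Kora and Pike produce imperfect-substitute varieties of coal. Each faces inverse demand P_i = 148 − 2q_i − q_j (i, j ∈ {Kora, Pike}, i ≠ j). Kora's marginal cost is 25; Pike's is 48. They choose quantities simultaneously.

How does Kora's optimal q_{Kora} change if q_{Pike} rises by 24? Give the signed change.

Mine Kora's profit: π = q_{Kora}(148 − 2q_{Kora} − q_{Pike}) − 25q_{Kora}.
∂π/∂q_{Kora} = 123 − 4q_{Kora} − q_{Pike} = 0 ⇒ q_{Kora} = 30.75 − 0.25q_{Pike}.
The reaction-function slope is −0.25, so a 24-unit rise in q_{Pike} moves q_{Kora} by −0.25 × 24 = −6. Kora's best response falls — the actions are strategic substitutes.

-6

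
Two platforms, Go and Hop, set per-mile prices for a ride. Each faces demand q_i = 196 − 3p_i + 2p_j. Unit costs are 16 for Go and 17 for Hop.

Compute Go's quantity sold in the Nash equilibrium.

135.5625

Go's profit: π = (p_{Go} − 16)(196 − 3p_{Go} + 2p_{Hop}).
∂π/∂p_{Go} = 244 − 6p_{Go} + 2p_{Hop} = 0 ⇒ p_{Go} = 122/3 + (1/3)p_{Hop}.
Similarly p_{Hop} = 247/6 + (1/3)p_{Go}.
Plugging p_{Hop} into Go's best response: p_{Go} = 122/3 + (1/3)(247/6 + (1/3)p_{Go}) ⇒ (8/9)p_{Go} = 979/18, so p_{Go} = 61.1875.
Then p_{Hop} = 247/6 + (1/3)·61.1875 = 61.5625.
q_{Go} = 196 − 3·61.1875 + 2·61.5625 = 135.5625.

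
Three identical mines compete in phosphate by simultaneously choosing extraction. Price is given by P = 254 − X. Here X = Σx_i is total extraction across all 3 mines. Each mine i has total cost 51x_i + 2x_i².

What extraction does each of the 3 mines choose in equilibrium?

25.375

A representative mine's profit is π_i = x_i(254 − X) − 51x_i − 2x_i², with X = x_i + Σ_{j≠i} x_j.
First-order condition: 203 − 6x_i − Σ_{j≠i} x_j = 0.
Imposing symmetry (x_j = x for all j) turns Σ_{j≠i} x_j into 2x, so 203 = 8x and x = 25.375.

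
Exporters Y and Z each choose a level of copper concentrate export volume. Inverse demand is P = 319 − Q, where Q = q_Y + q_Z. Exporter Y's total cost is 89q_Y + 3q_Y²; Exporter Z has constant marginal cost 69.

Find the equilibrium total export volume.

132

Exporter Y's profit: π = q_Y(319 − (q_Y + q_Z)) − 89q_Y − 3q_Y².
∂π/∂q_Y = 230 − 8q_Y − q_Z = 0, so q_Y = 28.75 − 0.125q_Z.
For Z: ∂π/∂q_Z = 250 − 2q_Z − q_Y = 0 ⇒ q_Z = 125 − 0.5q_Y.
Plugging q_Z into Y's best response: q_Y = 28.75 − 0.125(125 − 0.5q_Y) ⇒ 0.9375q_Y = 13.125, so q_Y = 14.
Then q_Z = 125 − 0.5·14 = 118.
Total export volume: 14 + 118 = 132.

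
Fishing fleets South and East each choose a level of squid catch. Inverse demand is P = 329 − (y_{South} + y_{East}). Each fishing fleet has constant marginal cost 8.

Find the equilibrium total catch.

Fishing fleet South's profit: π = y_{South}(329 − (y_{South} + y_{East})) − 8y_{South}.
∂π/∂y_{South} = 321 − 2y_{South} − y_{East} = 0, so y_{South} = 160.5 − 0.5y_{East}.
Setting y_{South} = y_{East} in the reaction function: y_{South} = 160.5 − 0.5y_{South}, so y_{South} = 160.5 / 1.5 = 107.
Total catch: 107 + 107 = 214.

214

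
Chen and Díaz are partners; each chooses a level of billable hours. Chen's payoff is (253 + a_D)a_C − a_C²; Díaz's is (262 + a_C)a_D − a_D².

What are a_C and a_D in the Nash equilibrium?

256, 259

Expanding Chen's payoff: 253a_C + a_Da_C − a_C².
∂π/∂a_C = 253 + a_D − 2a_C = 0, so a_C = 126.5 + 0.5a_D.
Likewise for Díaz: a_D = 131 + 0.5a_C.
Solving the two reaction functions simultaneously: (1 − (0.5)(0.5))a_C = 126.5 + 0.5·131, so 0.75a_C = 192 and a_C = 256.
Then a_D = 131 + 0.5·256 = 259.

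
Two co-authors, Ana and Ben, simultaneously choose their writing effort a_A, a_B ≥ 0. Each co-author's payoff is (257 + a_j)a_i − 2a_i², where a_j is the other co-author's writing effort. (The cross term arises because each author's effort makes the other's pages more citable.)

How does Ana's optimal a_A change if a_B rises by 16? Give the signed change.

4

Ana's payoff is (257 + a_B)a_A − 2a_A².
∂π/∂a_A = 257 + a_B − 4a_A = 0, so a_A = 64.25 + 0.25a_B.
The reaction-function slope is 0.25, so a 16-unit rise in a_B moves a_A by 0.25 × 16 = 4. Ana's best response rises — the actions are strategic complements.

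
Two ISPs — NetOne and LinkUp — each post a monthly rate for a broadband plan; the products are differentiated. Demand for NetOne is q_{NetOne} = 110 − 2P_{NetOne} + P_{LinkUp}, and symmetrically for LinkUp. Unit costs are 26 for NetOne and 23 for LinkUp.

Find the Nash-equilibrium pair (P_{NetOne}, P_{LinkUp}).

NetOne's profit: π = (P_{NetOne} − 26)(110 − 2P_{NetOne} + P_{LinkUp}).
∂π/∂P_{NetOne} = 162 − 4P_{NetOne} + P_{LinkUp} = 0 ⇒ P_{NetOne} = 40.5 + 0.25P_{LinkUp}.
Similarly P_{LinkUp} = 39 + 0.25P_{NetOne}.
Plugging P_{LinkUp} into NetOne's best response: P_{NetOne} = 40.5 + 0.25(39 + 0.25P_{NetOne}) ⇒ 0.9375P_{NetOne} = 50.25, so P_{NetOne} = 53.6.
Then P_{LinkUp} = 39 + 0.25·53.6 = 52.4.

53.6, 52.4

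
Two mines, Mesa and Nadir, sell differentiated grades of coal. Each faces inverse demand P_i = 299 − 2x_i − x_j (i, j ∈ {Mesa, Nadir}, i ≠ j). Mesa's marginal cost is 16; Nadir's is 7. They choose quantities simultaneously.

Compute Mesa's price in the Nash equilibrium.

Mine Mesa's profit: π = x_{Mesa}(299 − 2x_{Mesa} − x_{Nadir}) − 16x_{Mesa}.
∂π/∂x_{Mesa} = 283 − 4x_{Mesa} − x_{Nadir} = 0 ⇒ x_{Mesa} = 70.75 − 0.25x_{Nadir}.
Similarly x_{Nadir} = 73 − 0.25x_{Mesa}.
Substituting the second reaction function into the first: x_{Mesa} = 70.75 − 0.25(73 − 0.25x_{Mesa}), which gives 0.9375x_{Mesa} = 52.5 ⇒ x_{Mesa} = 56.
Then x_{Nadir} = 73 − 0.25·56 = 59.
P_{Mesa} = 299 − 2·56 − 59 = 128.

128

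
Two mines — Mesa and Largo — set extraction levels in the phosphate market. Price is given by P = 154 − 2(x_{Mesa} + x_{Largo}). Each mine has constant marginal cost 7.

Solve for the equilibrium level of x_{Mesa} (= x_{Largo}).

24.5

Mine Mesa's profit: π = x_{Mesa}(154 − 2(x_{Mesa} + x_{Largo})) − 7x_{Mesa}.
∂π/∂x_{Mesa} = 147 − 4x_{Mesa} − 2x_{Largo} = 0, so x_{Mesa} = 36.75 − 0.5x_{Largo}.
The game is symmetric, so in equilibrium x_{Largo} = x_{Mesa}: the reaction function gives 1.5x_{Mesa} = 36.75, hence x_{Mesa} = 24.5.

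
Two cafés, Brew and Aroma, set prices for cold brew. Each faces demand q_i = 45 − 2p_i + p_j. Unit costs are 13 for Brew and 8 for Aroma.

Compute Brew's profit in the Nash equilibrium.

200

Brew's profit: π = (p_{Brew} − 13)(45 − 2p_{Brew} + p_{Aroma}).
∂π/∂p_{Brew} = 71 − 4p_{Brew} + p_{Aroma} = 0 ⇒ p_{Brew} = 17.75 + 0.25p_{Aroma}.
Similarly p_{Aroma} = 15.25 + 0.25p_{Brew}.
Plugging p_{Aroma} into Brew's best response: p_{Brew} = 17.75 + 0.25(15.25 + 0.25p_{Brew}) ⇒ 0.9375p_{Brew} = 21.5625, so p_{Brew} = 23.
Then p_{Aroma} = 15.25 + 0.25·23 = 21.
q_{Brew} = 45 − 2·23 + 21 = 20.
Profit = (23 − 13)·20 = 200.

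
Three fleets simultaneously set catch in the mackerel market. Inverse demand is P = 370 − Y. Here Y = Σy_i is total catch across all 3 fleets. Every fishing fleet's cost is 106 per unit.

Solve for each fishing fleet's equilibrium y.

66

A representative fishing fleet's profit is π_i = y_i(370 − Y) − 106y_i, with Y = y_i + Σ_{j≠i} y_j.
First-order condition: 264 − 2y_i − Σ_{j≠i} y_j = 0.
With identical fishing fleets, set every y_j = y: then 264 − 2y − 2y = 0, i.e. y = 264/4 = 66.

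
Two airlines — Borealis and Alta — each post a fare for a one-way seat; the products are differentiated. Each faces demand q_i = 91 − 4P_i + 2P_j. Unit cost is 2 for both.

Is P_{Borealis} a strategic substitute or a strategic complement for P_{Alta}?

strategic complements

Borealis's profit: π = (P_{Borealis} − 2)(91 − 4P_{Borealis} + 2P_{Alta}).
∂π/∂P_{Borealis} = 99 − 8P_{Borealis} + 2P_{Alta} = 0 ⇒ P_{Borealis} = 12.375 + 0.25P_{Alta}.
The best-response slope dP_{Borealis}/dP_{Alta} = 0.25 > 0: the reaction function is upward-sloping, so the choices are strategic complements.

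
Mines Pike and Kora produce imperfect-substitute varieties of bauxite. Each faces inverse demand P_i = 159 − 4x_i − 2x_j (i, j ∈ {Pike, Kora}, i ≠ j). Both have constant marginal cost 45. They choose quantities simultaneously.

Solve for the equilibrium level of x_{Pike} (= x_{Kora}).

11.4

Mine Pike's profit: π = x_{Pike}(159 − 4x_{Pike} − 2x_{Kora}) − 45x_{Pike}.
∂π/∂x_{Pike} = 114 − 8x_{Pike} − 2x_{Kora} = 0 ⇒ x_{Pike} = 14.25 − 0.25x_{Kora}.
By symmetry x_{Kora} = x_{Pike}; substituting into the reaction function, 1.25x_{Pike} = 14.25 and x_{Pike} = 11.4.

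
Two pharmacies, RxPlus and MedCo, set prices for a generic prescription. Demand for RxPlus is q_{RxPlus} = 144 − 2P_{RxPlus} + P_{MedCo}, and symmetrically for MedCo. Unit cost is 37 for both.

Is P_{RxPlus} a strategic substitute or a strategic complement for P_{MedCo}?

strategic complements

RxPlus's profit: π = (P_{RxPlus} − 37)(144 − 2P_{RxPlus} + P_{MedCo}).
∂π/∂P_{RxPlus} = 218 − 4P_{RxPlus} + P_{MedCo} = 0 ⇒ P_{RxPlus} = 54.5 + 0.25P_{MedCo}.
The best-response slope dP_{RxPlus}/dP_{MedCo} = 0.25 > 0: the reaction function is upward-sloping, so the choices are strategic complements.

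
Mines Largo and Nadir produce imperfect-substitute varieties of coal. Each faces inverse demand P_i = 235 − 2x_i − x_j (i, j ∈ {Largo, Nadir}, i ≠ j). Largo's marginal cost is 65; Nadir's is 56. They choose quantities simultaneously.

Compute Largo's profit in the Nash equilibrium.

Mine Largo's profit: π = x_{Largo}(235 − 2x_{Largo} − x_{Nadir}) − 65x_{Largo}.
∂π/∂x_{Largo} = 170 − 4x_{Largo} − x_{Nadir} = 0 ⇒ x_{Largo} = 42.5 − 0.25x_{Nadir}.
Similarly x_{Nadir} = 44.75 − 0.25x_{Largo}.
Substituting the second reaction function into the first: x_{Largo} = 42.5 − 0.25(44.75 − 0.25x_{Largo}), which gives 0.9375x_{Largo} = 31.3125 ⇒ x_{Largo} = 33.4.
Then x_{Nadir} = 44.75 − 0.25·33.4 = 36.4.
P_{Largo} = 235 − 2·33.4 − 36.4 = 131.8.
Profit = (131.8 − 65)·33.4 = 2231.12.

2231.12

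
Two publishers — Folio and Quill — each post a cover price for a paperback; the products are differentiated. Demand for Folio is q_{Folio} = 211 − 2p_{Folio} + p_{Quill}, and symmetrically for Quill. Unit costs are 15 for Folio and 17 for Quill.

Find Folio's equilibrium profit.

8606.72

Folio's profit: π = (p_{Folio} − 15)(211 − 2p_{Folio} + p_{Quill}).
∂π/∂p_{Folio} = 241 − 4p_{Folio} + p_{Quill} = 0 ⇒ p_{Folio} = 60.25 + 0.25p_{Quill}.
Similarly p_{Quill} = 61.25 + 0.25p_{Folio}.
Plugging p_{Quill} into Folio's best response: p_{Folio} = 60.25 + 0.25(61.25 + 0.25p_{Folio}) ⇒ 0.9375p_{Folio} = 75.5625, so p_{Folio} = 80.6.
Then p_{Quill} = 61.25 + 0.25·80.6 = 81.4.
q_{Folio} = 211 − 2·80.6 + 81.4 = 131.2.
Profit = (80.6 − 15)·131.2 = 8606.72.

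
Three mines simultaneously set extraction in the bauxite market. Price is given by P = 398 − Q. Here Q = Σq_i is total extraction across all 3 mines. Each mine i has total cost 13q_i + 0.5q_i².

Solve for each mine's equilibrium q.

A representative mine's profit is π_i = q_i(398 − Q) − 13q_i − 0.5q_i², with Q = q_i + Σ_{j≠i} q_j.
First-order condition: 385 − 3q_i − Σ_{j≠i} q_j = 0.
With identical mines, set every q_j = q: then 385 − 3q − 2q = 0, i.e. q = 385/5 = 77.

77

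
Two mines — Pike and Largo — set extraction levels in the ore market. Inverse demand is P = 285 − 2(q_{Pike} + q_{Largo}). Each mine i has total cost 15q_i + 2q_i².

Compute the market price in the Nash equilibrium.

177

Mine Pike's profit: π = q_{Pike}(285 − 2(q_{Pike} + q_{Largo})) − 15q_{Pike} − 2q_{Pike}².
∂π/∂q_{Pike} = 270 − 8q_{Pike} − 2q_{Largo} = 0, so q_{Pike} = 33.75 − 0.25q_{Largo}.
By symmetry q_{Largo} = q_{Pike}; substituting into the reaction function, 1.25q_{Pike} = 33.75 and q_{Pike} = 27.
Equilibrium price: P = 285 − 2·54 = 177.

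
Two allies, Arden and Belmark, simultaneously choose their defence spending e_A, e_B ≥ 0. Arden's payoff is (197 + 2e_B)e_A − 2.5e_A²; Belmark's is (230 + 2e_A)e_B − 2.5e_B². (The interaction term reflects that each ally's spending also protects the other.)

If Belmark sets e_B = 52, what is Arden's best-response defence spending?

Expanding Arden's payoff: 197e_A + 2e_Be_A − 2.5e_A².
∂π/∂e_A = 197 + 2e_B − 5e_A = 0, so e_A = 39.4 + 0.4e_B.
At e_B = 52: e_A = 39.4 + 0.4·52 = 60.2.

60.2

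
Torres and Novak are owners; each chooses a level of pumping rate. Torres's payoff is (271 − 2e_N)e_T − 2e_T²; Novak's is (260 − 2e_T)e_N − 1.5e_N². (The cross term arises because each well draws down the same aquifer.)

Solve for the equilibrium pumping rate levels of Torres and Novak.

Expanding Torres's payoff: 271e_T − 2e_Ne_T − 2e_T².
∂π/∂e_T = 271 − 2e_N − 4e_T = 0, so e_T = 67.75 − 0.5e_N.
Likewise for Novak: e_N = 260/3 − (2/3)e_T.
Substituting the second reaction function into the first: e_T = 67.75 − 0.5(260/3 − (2/3)e_T), which gives (2/3)e_T = 293/12 ⇒ e_T = 36.625.
Then e_N = 260/3 − (2/3)·36.625 = 62.25.

36.625, 62.25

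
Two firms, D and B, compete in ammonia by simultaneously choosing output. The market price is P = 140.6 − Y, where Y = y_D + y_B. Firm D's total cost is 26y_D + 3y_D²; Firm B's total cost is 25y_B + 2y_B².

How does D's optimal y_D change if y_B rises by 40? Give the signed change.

Firm D's profit: π = y_D(140.6 − (y_D + y_B)) − 26y_D − 3y_D².
∂π/∂y_D = 114.6 − 8y_D − y_B = 0, so y_D = 14.325 − 0.125y_B.
The reaction-function slope is −0.125, so a 40-unit rise in y_B moves y_D by −0.125 × 40 = −5. D's best response falls — the actions are strategic substitutes.

-5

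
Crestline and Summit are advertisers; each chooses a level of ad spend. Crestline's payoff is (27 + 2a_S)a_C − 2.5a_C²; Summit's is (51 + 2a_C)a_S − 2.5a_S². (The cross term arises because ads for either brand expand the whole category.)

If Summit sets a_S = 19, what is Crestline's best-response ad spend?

Expanding Crestline's payoff: 27a_C + 2a_Sa_C − 2.5a_C².
∂π/∂a_C = 27 + 2a_S − 5a_C = 0, so a_C = 5.4 + 0.4a_S.
At a_S = 19: a_C = 5.4 + 0.4·19 = 13.

13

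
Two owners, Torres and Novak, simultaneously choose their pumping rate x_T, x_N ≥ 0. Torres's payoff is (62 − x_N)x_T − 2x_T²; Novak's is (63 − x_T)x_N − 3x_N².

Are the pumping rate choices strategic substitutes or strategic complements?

Expanding Torres's payoff: 62x_T − x_Nx_T − 2x_T².
∂π/∂x_T = 62 − x_N − 4x_T = 0, so x_T = 15.5 − 0.25x_N.
The best-response slope dx_T/dx_N = −0.25 < 0: the reaction function is downward-sloping, so the choices are strategic substitutes.

strategic substitutes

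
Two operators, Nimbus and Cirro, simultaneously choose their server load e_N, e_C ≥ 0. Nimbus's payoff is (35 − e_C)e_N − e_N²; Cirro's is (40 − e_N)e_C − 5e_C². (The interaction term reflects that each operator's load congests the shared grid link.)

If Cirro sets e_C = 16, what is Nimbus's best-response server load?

9.5

Expanding Nimbus's payoff: 35e_N − e_Ce_N − e_N².
∂π/∂e_N = 35 − e_C − 2e_N = 0, so e_N = 17.5 − 0.5e_C.
At e_C = 16: e_N = 17.5 − 0.5·16 = 9.5.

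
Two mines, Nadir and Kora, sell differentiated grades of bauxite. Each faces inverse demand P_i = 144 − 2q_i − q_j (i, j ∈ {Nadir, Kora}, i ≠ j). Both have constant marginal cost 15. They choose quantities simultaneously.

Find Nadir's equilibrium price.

Mine Nadir's profit: π = q_{Nadir}(144 − 2q_{Nadir} − q_{Kora}) − 15q_{Nadir}.
∂π/∂q_{Nadir} = 129 − 4q_{Nadir} − q_{Kora} = 0 ⇒ q_{Nadir} = 32.25 − 0.25q_{Kora}.
Setting q_{Nadir} = q_{Kora} in the reaction function: q_{Nadir} = 32.25 − 0.25q_{Nadir}, so q_{Nadir} = 32.25 / 1.25 = 25.8.
P_{Nadir} = 144 − 2·25.8 − 25.8 = 66.6.

66.6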